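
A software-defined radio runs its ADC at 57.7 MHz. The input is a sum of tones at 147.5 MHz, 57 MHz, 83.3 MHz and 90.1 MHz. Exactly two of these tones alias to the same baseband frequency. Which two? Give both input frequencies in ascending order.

fs/2 = 28.85 MHz.
147.5 MHz mod fs = 32.1 MHz.
32.1 MHz > fs/2 = 28.85 MHz, folds to fs − 32.1 MHz = 25.6 MHz.
57 MHz > fs/2 = 28.85 MHz, folds to fs − 57 MHz = 0.7 MHz.
83.3 MHz mod fs = 25.6 MHz.
25.6 MHz ≤ fs/2 = 28.85 MHz, appears at 25.6 MHz.
90.1 MHz mod fs = 32.4 MHz.
32.4 MHz > fs/2 = 28.85 MHz, folds to fs − 32.4 MHz = 25.3 MHz.
83.3 MHz and 147.5 MHz both map to 25.6 MHz.

83.3 MHz, 147.5 MHz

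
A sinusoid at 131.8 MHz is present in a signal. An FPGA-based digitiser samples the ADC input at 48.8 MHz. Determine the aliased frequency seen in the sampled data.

14.6 MHz

131.8 MHz mod fs = 34.2 MHz.
34.2 MHz > fs/2 = 24.4 MHz, folds to fs − 34.2 MHz = 14.6 MHz.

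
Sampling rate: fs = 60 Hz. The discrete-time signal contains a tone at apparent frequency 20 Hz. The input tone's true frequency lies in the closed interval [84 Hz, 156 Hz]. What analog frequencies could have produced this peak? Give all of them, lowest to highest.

Frequencies that alias to 20 Hz are k·fs ± 20 Hz for integer k ≥ 0.
k=0: 20 Hz.
k=1: 40 Hz, 80 Hz.
k=2: 100 Hz, 140 Hz.
k=3: 160 Hz, 200 Hz.
Within [84 Hz, 156 Hz]: 100 Hz, 140 Hz.

100 Hz, 140 Hz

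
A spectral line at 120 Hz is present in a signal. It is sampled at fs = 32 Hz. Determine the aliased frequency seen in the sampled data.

120 Hz mod fs = 24 Hz.
24 Hz > fs/2 = 16 Hz, folds to fs − 24 Hz = 8 Hz.

8 Hz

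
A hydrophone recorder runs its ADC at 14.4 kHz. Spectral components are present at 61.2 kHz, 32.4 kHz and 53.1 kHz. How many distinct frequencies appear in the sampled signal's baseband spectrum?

2

fs/2 = 7.2 kHz.
61.2 kHz mod fs = 3.6 kHz.
3.6 kHz ≤ fs/2 = 7.2 kHz, appears at 3.6 kHz.
32.4 kHz mod fs = 3.6 kHz.
3.6 kHz ≤ fs/2 = 7.2 kHz, appears at 3.6 kHz.
53.1 kHz mod fs = 9.9 kHz.
9.9 kHz > fs/2 = 7.2 kHz, folds to fs − 9.9 kHz = 4.5 kHz.
Distinct values: {3.6 kHz, 4.5 kHz} → 2.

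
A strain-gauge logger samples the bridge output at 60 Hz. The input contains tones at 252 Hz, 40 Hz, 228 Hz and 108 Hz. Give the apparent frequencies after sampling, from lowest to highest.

fs/2 = 30 Hz.
252 Hz mod fs = 12 Hz.
12 Hz ≤ fs/2 = 30 Hz, appears at 12 Hz.
40 Hz > fs/2 = 30 Hz, folds to fs − 40 Hz = 20 Hz.
228 Hz mod fs = 48 Hz.
48 Hz > fs/2 = 30 Hz, folds to fs − 48 Hz = 12 Hz.
108 Hz mod fs = 48 Hz.
48 Hz > fs/2 = 30 Hz, folds to fs − 48 Hz = 12 Hz.
Distinct values: {12 Hz, 20 Hz}.

12 Hz, 20 Hz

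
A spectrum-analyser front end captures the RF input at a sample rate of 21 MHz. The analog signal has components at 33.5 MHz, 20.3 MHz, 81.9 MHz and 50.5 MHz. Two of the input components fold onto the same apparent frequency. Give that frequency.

fs/2 = 10.5 MHz.
33.5 MHz mod fs = 12.5 MHz.
12.5 MHz > fs/2 = 10.5 MHz, folds to fs − 12.5 MHz = 8.5 MHz.
20.3 MHz > fs/2 = 10.5 MHz, folds to fs − 20.3 MHz = 0.7 MHz.
81.9 MHz mod fs = 18.9 MHz.
18.9 MHz > fs/2 = 10.5 MHz, folds to fs − 18.9 MHz = 2.1 MHz.
50.5 MHz mod fs = 8.5 MHz.
8.5 MHz ≤ fs/2 = 10.5 MHz, appears at 8.5 MHz.
33.5 MHz and 50.5 MHz both map to 8.5 MHz.

8.5 MHz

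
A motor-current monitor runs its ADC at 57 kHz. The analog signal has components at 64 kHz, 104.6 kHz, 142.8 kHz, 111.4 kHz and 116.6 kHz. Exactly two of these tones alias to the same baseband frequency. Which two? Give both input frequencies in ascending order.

111.4 kHz, 116.6 kHz

fs/2 = 28.5 kHz.
64 kHz mod fs = 7 kHz.
7 kHz ≤ fs/2 = 28.5 kHz, appears at 7 kHz.
104.6 kHz mod fs = 47.6 kHz.
47.6 kHz > fs/2 = 28.5 kHz, folds to fs − 47.6 kHz = 9.4 kHz.
142.8 kHz mod fs = 28.8 kHz.
28.8 kHz > fs/2 = 28.5 kHz, folds to fs − 28.8 kHz = 28.2 kHz.
111.4 kHz mod fs = 54.4 kHz.
54.4 kHz > fs/2 = 28.5 kHz, folds to fs − 54.4 kHz = 2.6 kHz.
116.6 kHz mod fs = 2.6 kHz.
2.6 kHz ≤ fs/2 = 28.5 kHz, appears at 2.6 kHz.
111.4 kHz and 116.6 kHz both map to 2.6 kHz.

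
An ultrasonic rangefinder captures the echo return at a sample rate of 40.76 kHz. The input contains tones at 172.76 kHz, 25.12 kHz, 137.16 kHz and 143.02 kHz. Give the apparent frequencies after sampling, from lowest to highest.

9.72 kHz, 14.88 kHz, 15.64 kHz, 20.02 kHz

fs/2 = 20.38 kHz.
172.76 kHz mod fs = 9.72 kHz.
9.72 kHz ≤ fs/2 = 20.38 kHz, appears at 9.72 kHz.
25.12 kHz > fs/2 = 20.38 kHz, folds to fs − 25.12 kHz = 15.64 kHz.
137.16 kHz mod fs = 14.88 kHz.
14.88 kHz ≤ fs/2 = 20.38 kHz, appears at 14.88 kHz.
143.02 kHz mod fs = 20.74 kHz.
20.74 kHz > fs/2 = 20.38 kHz, folds to fs − 20.74 kHz = 20.02 kHz.
Distinct values: {9.72 kHz, 14.88 kHz, 15.64 kHz, 20.02 kHz}.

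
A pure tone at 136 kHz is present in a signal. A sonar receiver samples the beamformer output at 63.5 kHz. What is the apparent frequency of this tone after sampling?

9 kHz

136 kHz mod fs = 9 kHz.
9 kHz ≤ fs/2 = 31.75 kHz, appears at 9 kHz.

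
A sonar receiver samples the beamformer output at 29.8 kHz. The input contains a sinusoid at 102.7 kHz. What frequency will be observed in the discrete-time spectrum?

13.3 kHz

102.7 kHz mod fs = 13.3 kHz.
13.3 kHz ≤ fs/2 = 14.9 kHz, appears at 13.3 kHz.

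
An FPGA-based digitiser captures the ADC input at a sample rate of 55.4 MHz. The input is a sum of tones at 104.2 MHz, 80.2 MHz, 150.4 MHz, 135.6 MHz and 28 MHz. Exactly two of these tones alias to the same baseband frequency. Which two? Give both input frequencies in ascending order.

fs/2 = 27.7 MHz.
104.2 MHz mod fs = 48.8 MHz.
48.8 MHz > fs/2 = 27.7 MHz, folds to fs − 48.8 MHz = 6.6 MHz.
80.2 MHz mod fs = 24.8 MHz.
24.8 MHz ≤ fs/2 = 27.7 MHz, appears at 24.8 MHz.
150.4 MHz mod fs = 39.6 MHz.
39.6 MHz > fs/2 = 27.7 MHz, folds to fs − 39.6 MHz = 15.8 MHz.
135.6 MHz mod fs = 24.8 MHz.
24.8 MHz ≤ fs/2 = 27.7 MHz, appears at 24.8 MHz.
28 MHz > fs/2 = 27.7 MHz, folds to fs − 28 MHz = 27.4 MHz.
80.2 MHz and 135.6 MHz both map to 24.8 MHz.

80.2 MHz, 135.6 MHz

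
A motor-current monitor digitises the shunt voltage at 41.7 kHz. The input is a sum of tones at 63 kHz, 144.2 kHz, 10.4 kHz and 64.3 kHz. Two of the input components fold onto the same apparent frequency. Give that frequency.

19.1 kHz

fs/2 = 20.85 kHz.
63 kHz mod fs = 21.3 kHz.
21.3 kHz > fs/2 = 20.85 kHz, folds to fs − 21.3 kHz = 20.4 kHz.
144.2 kHz mod fs = 19.1 kHz.
19.1 kHz ≤ fs/2 = 20.85 kHz, appears at 19.1 kHz.
10.4 kHz ≤ fs/2 = 20.85 kHz, passes unchanged.
64.3 kHz mod fs = 22.6 kHz.
22.6 kHz > fs/2 = 20.85 kHz, folds to fs − 22.6 kHz = 19.1 kHz.
64.3 kHz and 144.2 kHz both map to 19.1 kHz.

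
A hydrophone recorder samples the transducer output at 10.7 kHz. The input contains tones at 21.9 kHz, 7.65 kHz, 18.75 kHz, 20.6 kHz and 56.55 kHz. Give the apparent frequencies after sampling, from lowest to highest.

0.5 kHz, 0.8 kHz, 2.65 kHz, 3.05 kHz

fs/2 = 5.35 kHz.
21.9 kHz mod fs = 0.5 kHz.
0.5 kHz ≤ fs/2 = 5.35 kHz, appears at 0.5 kHz.
7.65 kHz > fs/2 = 5.35 kHz, folds to fs − 7.65 kHz = 3.05 kHz.
18.75 kHz mod fs = 8.05 kHz.
8.05 kHz > fs/2 = 5.35 kHz, folds to fs − 8.05 kHz = 2.65 kHz.
20.6 kHz mod fs = 9.9 kHz.
9.9 kHz > fs/2 = 5.35 kHz, folds to fs − 9.9 kHz = 0.8 kHz.
56.55 kHz mod fs = 3.05 kHz.
3.05 kHz ≤ fs/2 = 5.35 kHz, appears at 3.05 kHz.
Distinct values: {0.5 kHz, 0.8 kHz, 2.65 kHz, 3.05 kHz}.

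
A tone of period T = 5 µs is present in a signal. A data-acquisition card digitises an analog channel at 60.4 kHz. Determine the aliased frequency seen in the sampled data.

18.8 kHz

T = 5 µs → f = 1/T = 200 kHz.
200 kHz mod fs = 18.8 kHz.
18.8 kHz ≤ fs/2 = 30.2 kHz, appears at 18.8 kHz.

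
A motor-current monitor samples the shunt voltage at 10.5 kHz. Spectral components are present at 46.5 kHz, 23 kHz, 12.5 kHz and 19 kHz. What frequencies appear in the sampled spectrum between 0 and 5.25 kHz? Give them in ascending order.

fs/2 = 5.25 kHz.
46.5 kHz mod fs = 4.5 kHz.
4.5 kHz ≤ fs/2 = 5.25 kHz, appears at 4.5 kHz.
23 kHz mod fs = 2 kHz.
2 kHz ≤ fs/2 = 5.25 kHz, appears at 2 kHz.
12.5 kHz mod fs = 2 kHz.
2 kHz ≤ fs/2 = 5.25 kHz, appears at 2 kHz.
19 kHz mod fs = 8.5 kHz.
8.5 kHz > fs/2 = 5.25 kHz, folds to fs − 8.5 kHz = 2 kHz.
Distinct values: {2 kHz, 4.5 kHz}.

2 kHz, 4.5 kHz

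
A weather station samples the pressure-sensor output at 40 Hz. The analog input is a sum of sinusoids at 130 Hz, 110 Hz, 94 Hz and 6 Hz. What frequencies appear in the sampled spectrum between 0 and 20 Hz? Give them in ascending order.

fs/2 = 20 Hz.
130 Hz mod fs = 10 Hz.
10 Hz ≤ fs/2 = 20 Hz, appears at 10 Hz.
110 Hz mod fs = 30 Hz.
30 Hz > fs/2 = 20 Hz, folds to fs − 30 Hz = 10 Hz.
94 Hz mod fs = 14 Hz.
14 Hz ≤ fs/2 = 20 Hz, appears at 14 Hz.
6 Hz ≤ fs/2 = 20 Hz, passes unchanged.
Distinct values: {6 Hz, 10 Hz, 14 Hz}.

6 Hz, 10 Hz, 14 Hz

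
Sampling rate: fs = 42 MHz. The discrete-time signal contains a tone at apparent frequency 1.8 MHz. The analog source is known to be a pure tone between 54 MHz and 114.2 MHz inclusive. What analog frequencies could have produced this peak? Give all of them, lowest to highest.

Frequencies that alias to 1.8 MHz are k·fs ± 1.8 MHz for integer k ≥ 0.
k=0: 1.8 MHz.
k=1: 40.2 MHz, 43.8 MHz.
k=2: 82.2 MHz, 85.8 MHz.
k=3: 124.2 MHz, 127.8 MHz.
Within [54 MHz, 114.2 MHz]: 82.2 MHz, 85.8 MHz.

82.2 MHz, 85.8 MHz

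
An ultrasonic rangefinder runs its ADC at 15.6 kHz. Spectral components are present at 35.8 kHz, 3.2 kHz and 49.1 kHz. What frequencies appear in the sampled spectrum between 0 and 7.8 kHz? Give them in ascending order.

fs/2 = 7.8 kHz.
35.8 kHz mod fs = 4.6 kHz.
4.6 kHz ≤ fs/2 = 7.8 kHz, appears at 4.6 kHz.
3.2 kHz ≤ fs/2 = 7.8 kHz, passes unchanged.
49.1 kHz mod fs = 2.3 kHz.
2.3 kHz ≤ fs/2 = 7.8 kHz, appears at 2.3 kHz.
Distinct values: {2.3 kHz, 3.2 kHz, 4.6 kHz}.

2.3 kHz, 3.2 kHz, 4.6 kHz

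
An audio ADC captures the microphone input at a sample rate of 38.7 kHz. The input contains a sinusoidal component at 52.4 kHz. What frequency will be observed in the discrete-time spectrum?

52.4 kHz mod fs = 13.7 kHz.
13.7 kHz ≤ fs/2 = 19.35 kHz, appears at 13.7 kHz.

13.7 kHz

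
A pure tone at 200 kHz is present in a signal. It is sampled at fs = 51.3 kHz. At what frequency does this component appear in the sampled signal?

200 kHz mod fs = 46.1 kHz.
46.1 kHz > fs/2 = 25.65 kHz, folds to fs − 46.1 kHz = 5.2 kHz.

5.2 kHz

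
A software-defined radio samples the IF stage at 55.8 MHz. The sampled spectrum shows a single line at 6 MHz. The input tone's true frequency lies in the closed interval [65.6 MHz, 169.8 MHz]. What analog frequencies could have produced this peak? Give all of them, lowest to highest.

105.6 MHz, 117.6 MHz, 161.4 MHz

Frequencies that alias to 6 MHz are k·fs ± 6 MHz for integer k ≥ 0.
k=0: 6 MHz.
k=1: 49.8 MHz, 61.8 MHz.
k=2: 105.6 MHz, 117.6 MHz.
k=3: 161.4 MHz, 173.4 MHz.
k=4: 217.2 MHz, 229.2 MHz.
Within [65.6 MHz, 169.8 MHz]: 105.6 MHz, 117.6 MHz, 161.4 MHz.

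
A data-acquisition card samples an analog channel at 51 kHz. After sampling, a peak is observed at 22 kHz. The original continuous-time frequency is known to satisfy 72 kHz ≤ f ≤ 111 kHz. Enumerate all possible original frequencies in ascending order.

73 kHz, 80 kHz

Frequencies that alias to 22 kHz are k·fs ± 22 kHz for integer k ≥ 0.
k=0: 22 kHz.
k=1: 29 kHz, 73 kHz.
k=2: 80 kHz, 124 kHz.
k=3: 131 kHz, 175 kHz.
Within [72 kHz, 111 kHz]: 73 kHz, 80 kHz.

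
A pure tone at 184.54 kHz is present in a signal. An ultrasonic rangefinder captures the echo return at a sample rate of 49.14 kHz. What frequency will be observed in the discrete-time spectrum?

184.54 kHz mod fs = 37.12 kHz.
37.12 kHz > fs/2 = 24.57 kHz, folds to fs − 37.12 kHz = 12.02 kHz.

12.02 kHz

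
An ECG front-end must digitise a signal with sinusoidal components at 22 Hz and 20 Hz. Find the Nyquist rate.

44 Hz

Highest-frequency component: 22 Hz.
Nyquist rate = 2 × 22 Hz = 44 Hz.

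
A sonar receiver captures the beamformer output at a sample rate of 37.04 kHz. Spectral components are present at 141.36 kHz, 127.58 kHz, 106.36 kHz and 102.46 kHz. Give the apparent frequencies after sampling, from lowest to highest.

fs/2 = 18.52 kHz.
141.36 kHz mod fs = 30.24 kHz.
30.24 kHz > fs/2 = 18.52 kHz, folds to fs − 30.24 kHz = 6.8 kHz.
127.58 kHz mod fs = 16.46 kHz.
16.46 kHz ≤ fs/2 = 18.52 kHz, appears at 16.46 kHz.
106.36 kHz mod fs = 32.28 kHz.
32.28 kHz > fs/2 = 18.52 kHz, folds to fs − 32.28 kHz = 4.76 kHz.
102.46 kHz mod fs = 28.38 kHz.
28.38 kHz > fs/2 = 18.52 kHz, folds to fs − 28.38 kHz = 8.66 kHz.
Distinct values: {4.76 kHz, 6.8 kHz, 8.66 kHz, 16.46 kHz}.

4.76 kHz, 6.8 kHz, 8.66 kHz, 16.46 kHz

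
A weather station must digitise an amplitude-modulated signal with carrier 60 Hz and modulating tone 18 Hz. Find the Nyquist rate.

AM sidebands sit at fc ± fm = 42 Hz and 78 Hz.
Highest-frequency component: 78 Hz.
Nyquist rate = 2 × 78 Hz = 156 Hz.

156 Hz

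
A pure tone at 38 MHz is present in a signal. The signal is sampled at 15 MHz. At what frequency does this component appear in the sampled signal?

38 MHz mod fs = 8 MHz.
8 MHz > fs/2 = 7.5 MHz, folds to fs − 8 MHz = 7 MHz.

7 MHz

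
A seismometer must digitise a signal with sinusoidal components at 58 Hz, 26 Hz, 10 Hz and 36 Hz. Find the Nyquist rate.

116 Hz

Highest-frequency component: 58 Hz.
Nyquist rate = 2 × 58 Hz = 116 Hz.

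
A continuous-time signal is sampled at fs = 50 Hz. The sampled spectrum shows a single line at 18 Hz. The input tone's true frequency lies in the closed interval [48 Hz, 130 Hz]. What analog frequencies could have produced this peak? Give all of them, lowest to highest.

Frequencies that alias to 18 Hz are k·fs ± 18 Hz for integer k ≥ 0.
k=0: 18 Hz.
k=1: 32 Hz, 68 Hz.
k=2: 82 Hz, 118 Hz.
k=3: 132 Hz, 168 Hz.
Within [48 Hz, 130 Hz]: 68 Hz, 82 Hz, 118 Hz.

68 Hz, 82 Hz, 118 Hz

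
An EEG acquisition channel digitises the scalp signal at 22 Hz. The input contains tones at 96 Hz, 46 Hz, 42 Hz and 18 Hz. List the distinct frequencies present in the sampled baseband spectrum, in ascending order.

fs/2 = 11 Hz.
96 Hz mod fs = 8 Hz.
8 Hz ≤ fs/2 = 11 Hz, appears at 8 Hz.
46 Hz mod fs = 2 Hz.
2 Hz ≤ fs/2 = 11 Hz, appears at 2 Hz.
42 Hz mod fs = 20 Hz.
20 Hz > fs/2 = 11 Hz, folds to fs − 20 Hz = 2 Hz.
18 Hz > fs/2 = 11 Hz, folds to fs − 18 Hz = 4 Hz.
Distinct values: {2 Hz, 4 Hz, 8 Hz}.

2 Hz, 4 Hz, 8 Hz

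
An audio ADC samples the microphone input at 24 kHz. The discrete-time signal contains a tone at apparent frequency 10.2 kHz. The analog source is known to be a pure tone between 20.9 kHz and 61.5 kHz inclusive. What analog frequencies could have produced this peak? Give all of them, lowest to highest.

34.2 kHz, 37.8 kHz, 58.2 kHz

Frequencies that alias to 10.2 kHz are k·fs ± 10.2 kHz for integer k ≥ 0.
k=0: 10.2 kHz.
k=1: 13.8 kHz, 34.2 kHz.
k=2: 37.8 kHz, 58.2 kHz.
k=3: 61.8 kHz, 82.2 kHz.
Within [20.9 kHz, 61.5 kHz]: 34.2 kHz, 37.8 kHz, 58.2 kHz.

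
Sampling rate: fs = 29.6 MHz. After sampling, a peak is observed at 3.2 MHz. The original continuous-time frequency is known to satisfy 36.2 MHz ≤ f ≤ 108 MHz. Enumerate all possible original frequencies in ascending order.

56 MHz, 62.4 MHz, 85.6 MHz, 92 MHz

Frequencies that alias to 3.2 MHz are k·fs ± 3.2 MHz for integer k ≥ 0.
k=0: 3.2 MHz.
k=1: 26.4 MHz, 32.8 MHz.
k=2: 56 MHz, 62.4 MHz.
k=3: 85.6 MHz, 92 MHz.
k=4: 115.2 MHz, 121.6 MHz.
Within [36.2 MHz, 108 MHz]: 56 MHz, 62.4 MHz, 85.6 MHz, 92 MHz.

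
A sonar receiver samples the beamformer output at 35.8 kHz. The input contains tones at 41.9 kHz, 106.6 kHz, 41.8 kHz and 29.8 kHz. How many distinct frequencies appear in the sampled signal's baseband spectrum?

fs/2 = 17.9 kHz.
41.9 kHz mod fs = 6.1 kHz.
6.1 kHz ≤ fs/2 = 17.9 kHz, appears at 6.1 kHz.
106.6 kHz mod fs = 35 kHz.
35 kHz > fs/2 = 17.9 kHz, folds to fs − 35 kHz = 0.8 kHz.
41.8 kHz mod fs = 6 kHz.
6 kHz ≤ fs/2 = 17.9 kHz, appears at 6 kHz.
29.8 kHz > fs/2 = 17.9 kHz, folds to fs − 29.8 kHz = 6 kHz.
Distinct values: {0.8 kHz, 6 kHz, 6.1 kHz} → 3.

3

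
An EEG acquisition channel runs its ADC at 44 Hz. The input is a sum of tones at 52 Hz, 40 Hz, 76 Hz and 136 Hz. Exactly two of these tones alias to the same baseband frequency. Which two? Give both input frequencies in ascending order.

fs/2 = 22 Hz.
52 Hz mod fs = 8 Hz.
8 Hz ≤ fs/2 = 22 Hz, appears at 8 Hz.
40 Hz > fs/2 = 22 Hz, folds to fs − 40 Hz = 4 Hz.
76 Hz mod fs = 32 Hz.
32 Hz > fs/2 = 22 Hz, folds to fs − 32 Hz = 12 Hz.
136 Hz mod fs = 4 Hz.
4 Hz ≤ fs/2 = 22 Hz, appears at 4 Hz.
40 Hz and 136 Hz both map to 4 Hz.

40 Hz, 136 Hz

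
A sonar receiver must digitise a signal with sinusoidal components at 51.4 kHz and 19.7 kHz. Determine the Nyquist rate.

102.8 kHz

Highest-frequency component: 51.4 kHz.
Nyquist rate = 2 × 51.4 kHz = 102.8 kHz.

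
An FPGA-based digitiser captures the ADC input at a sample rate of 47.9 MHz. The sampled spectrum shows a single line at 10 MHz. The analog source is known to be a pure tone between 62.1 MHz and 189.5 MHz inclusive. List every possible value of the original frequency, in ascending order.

85.8 MHz, 105.8 MHz, 133.7 MHz, 153.7 MHz, 181.6 MHz

Frequencies that alias to 10 MHz are k·fs ± 10 MHz for integer k ≥ 0.
k=0: 10 MHz.
k=1: 37.9 MHz, 57.9 MHz.
k=2: 85.8 MHz, 105.8 MHz.
k=3: 133.7 MHz, 153.7 MHz.
k=4: 181.6 MHz, 201.6 MHz.
k=5: 229.5 MHz, 249.5 MHz.
Within [62.1 MHz, 189.5 MHz]: 85.8 MHz, 105.8 MHz, 133.7 MHz, 153.7 MHz, 181.6 MHz.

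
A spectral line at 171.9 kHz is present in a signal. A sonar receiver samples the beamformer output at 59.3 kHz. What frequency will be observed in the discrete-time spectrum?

6 kHz

171.9 kHz mod fs = 53.3 kHz.
53.3 kHz > fs/2 = 29.65 kHz, folds to fs − 53.3 kHz = 6 kHz.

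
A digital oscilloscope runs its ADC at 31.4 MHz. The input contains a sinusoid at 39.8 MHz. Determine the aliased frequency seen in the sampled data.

39.8 MHz mod fs = 8.4 MHz.
8.4 MHz ≤ fs/2 = 15.7 MHz, appears at 8.4 MHz.

8.4 MHz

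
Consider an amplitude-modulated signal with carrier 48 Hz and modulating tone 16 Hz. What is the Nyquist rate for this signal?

AM sidebands sit at fc ± fm = 32 Hz and 64 Hz.
Highest-frequency component: 64 Hz.
Nyquist rate = 2 × 64 Hz = 128 Hz.

128 Hz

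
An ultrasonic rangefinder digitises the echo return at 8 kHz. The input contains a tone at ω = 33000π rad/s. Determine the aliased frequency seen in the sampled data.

ω = 33000π rad/s → f = ω/(2π) = 16500 Hz = 16.5 kHz.
16.5 kHz mod fs = 0.5 kHz.
0.5 kHz ≤ fs/2 = 4 kHz, appears at 0.5 kHz.

0.5 kHz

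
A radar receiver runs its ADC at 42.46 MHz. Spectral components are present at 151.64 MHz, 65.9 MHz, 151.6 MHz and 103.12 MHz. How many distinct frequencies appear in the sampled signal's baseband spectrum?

fs/2 = 21.23 MHz.
151.64 MHz mod fs = 24.26 MHz.
24.26 MHz > fs/2 = 21.23 MHz, folds to fs − 24.26 MHz = 18.2 MHz.
65.9 MHz mod fs = 23.44 MHz.
23.44 MHz > fs/2 = 21.23 MHz, folds to fs − 23.44 MHz = 19.02 MHz.
151.6 MHz mod fs = 24.22 MHz.
24.22 MHz > fs/2 = 21.23 MHz, folds to fs − 24.22 MHz = 18.24 MHz.
103.12 MHz mod fs = 18.2 MHz.
18.2 MHz ≤ fs/2 = 21.23 MHz, appears at 18.2 MHz.
Distinct values: {18.2 MHz, 18.24 MHz, 19.02 MHz} → 3.

3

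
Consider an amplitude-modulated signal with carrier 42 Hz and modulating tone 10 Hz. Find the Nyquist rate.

AM sidebands sit at fc ± fm = 32 Hz and 52 Hz.
Highest-frequency component: 52 Hz.
Nyquist rate = 2 × 52 Hz = 104 Hz.

104 Hz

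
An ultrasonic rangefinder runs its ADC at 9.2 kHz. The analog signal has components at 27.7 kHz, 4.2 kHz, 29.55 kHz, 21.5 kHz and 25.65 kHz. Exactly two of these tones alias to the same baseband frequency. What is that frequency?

1.95 kHz

fs/2 = 4.6 kHz.
27.7 kHz mod fs = 0.1 kHz.
0.1 kHz ≤ fs/2 = 4.6 kHz, appears at 0.1 kHz.
4.2 kHz ≤ fs/2 = 4.6 kHz, passes unchanged.
29.55 kHz mod fs = 1.95 kHz.
1.95 kHz ≤ fs/2 = 4.6 kHz, appears at 1.95 kHz.
21.5 kHz mod fs = 3.1 kHz.
3.1 kHz ≤ fs/2 = 4.6 kHz, appears at 3.1 kHz.
25.65 kHz mod fs = 7.25 kHz.
7.25 kHz > fs/2 = 4.6 kHz, folds to fs − 7.25 kHz = 1.95 kHz.
25.65 kHz and 29.55 kHz both map to 1.95 kHz.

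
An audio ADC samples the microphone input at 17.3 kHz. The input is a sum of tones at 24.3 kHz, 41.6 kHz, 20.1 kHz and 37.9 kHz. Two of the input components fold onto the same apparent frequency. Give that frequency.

fs/2 = 8.65 kHz.
24.3 kHz mod fs = 7 kHz.
7 kHz ≤ fs/2 = 8.65 kHz, appears at 7 kHz.
41.6 kHz mod fs = 7 kHz.
7 kHz ≤ fs/2 = 8.65 kHz, appears at 7 kHz.
20.1 kHz mod fs = 2.8 kHz.
2.8 kHz ≤ fs/2 = 8.65 kHz, appears at 2.8 kHz.
37.9 kHz mod fs = 3.3 kHz.
3.3 kHz ≤ fs/2 = 8.65 kHz, appears at 3.3 kHz.
24.3 kHz and 41.6 kHz both map to 7 kHz.

7 kHz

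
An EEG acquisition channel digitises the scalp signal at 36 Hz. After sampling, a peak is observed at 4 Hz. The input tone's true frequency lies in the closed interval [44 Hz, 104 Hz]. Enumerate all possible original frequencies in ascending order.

68 Hz, 76 Hz, 104 Hz

Frequencies that alias to 4 Hz are k·fs ± 4 Hz for integer k ≥ 0.
k=0: 4 Hz.
k=1: 32 Hz, 40 Hz.
k=2: 68 Hz, 76 Hz.
k=3: 104 Hz, 112 Hz.
k=4: 140 Hz, 148 Hz.
Within [44 Hz, 104 Hz]: 68 Hz, 76 Hz, 104 Hz.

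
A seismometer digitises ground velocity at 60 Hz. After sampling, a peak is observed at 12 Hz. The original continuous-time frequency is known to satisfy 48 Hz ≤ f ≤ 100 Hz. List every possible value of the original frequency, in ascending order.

Frequencies that alias to 12 Hz are k·fs ± 12 Hz for integer k ≥ 0.
k=0: 12 Hz.
k=1: 48 Hz, 72 Hz.
k=2: 108 Hz, 132 Hz.
Within [48 Hz, 100 Hz]: 48 Hz, 72 Hz.

48 Hz, 72 Hz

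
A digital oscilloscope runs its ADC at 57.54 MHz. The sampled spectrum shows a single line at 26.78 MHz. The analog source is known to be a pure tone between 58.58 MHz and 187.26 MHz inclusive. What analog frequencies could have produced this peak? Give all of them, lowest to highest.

Frequencies that alias to 26.78 MHz are k·fs ± 26.78 MHz for integer k ≥ 0.
k=0: 26.78 MHz.
k=1: 30.76 MHz, 84.32 MHz.
k=2: 88.3 MHz, 141.86 MHz.
k=3: 145.84 MHz, 199.4 MHz.
k=4: 203.38 MHz, 256.94 MHz.
Within [58.58 MHz, 187.26 MHz]: 84.32 MHz, 88.3 MHz, 141.86 MHz, 145.84 MHz.

84.32 MHz, 88.3 MHz, 141.86 MHz, 145.84 MHz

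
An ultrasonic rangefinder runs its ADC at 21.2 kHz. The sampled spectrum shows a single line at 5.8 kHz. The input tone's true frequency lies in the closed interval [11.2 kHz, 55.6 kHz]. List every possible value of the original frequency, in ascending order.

Frequencies that alias to 5.8 kHz are k·fs ± 5.8 kHz for integer k ≥ 0.
k=0: 5.8 kHz.
k=1: 15.4 kHz, 27 kHz.
k=2: 36.6 kHz, 48.2 kHz.
k=3: 57.8 kHz, 69.4 kHz.
Within [11.2 kHz, 55.6 kHz]: 15.4 kHz, 27 kHz, 36.6 kHz, 48.2 kHz.

15.4 kHz, 27 kHz, 36.6 kHz, 48.2 kHz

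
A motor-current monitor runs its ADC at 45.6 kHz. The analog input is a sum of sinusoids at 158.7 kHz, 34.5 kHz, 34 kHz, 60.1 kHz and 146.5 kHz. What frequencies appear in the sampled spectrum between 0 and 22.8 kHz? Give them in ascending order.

9.7 kHz, 11.1 kHz, 11.6 kHz, 14.5 kHz, 21.9 kHz

fs/2 = 22.8 kHz.
158.7 kHz mod fs = 21.9 kHz.
21.9 kHz ≤ fs/2 = 22.8 kHz, appears at 21.9 kHz.
34.5 kHz > fs/2 = 22.8 kHz, folds to fs − 34.5 kHz = 11.1 kHz.
34 kHz > fs/2 = 22.8 kHz, folds to fs − 34 kHz = 11.6 kHz.
60.1 kHz mod fs = 14.5 kHz.
14.5 kHz ≤ fs/2 = 22.8 kHz, appears at 14.5 kHz.
146.5 kHz mod fs = 9.7 kHz.
9.7 kHz ≤ fs/2 = 22.8 kHz, appears at 9.7 kHz.
Distinct values: {9.7 kHz, 11.1 kHz, 11.6 kHz, 14.5 kHz, 21.9 kHz}.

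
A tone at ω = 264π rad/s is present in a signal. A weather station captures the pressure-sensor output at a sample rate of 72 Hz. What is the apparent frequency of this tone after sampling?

ω = 264π rad/s → f = ω/(2π) = 132 Hz.
132 Hz mod fs = 60 Hz.
60 Hz > fs/2 = 36 Hz, folds to fs − 60 Hz = 12 Hz.

12 Hz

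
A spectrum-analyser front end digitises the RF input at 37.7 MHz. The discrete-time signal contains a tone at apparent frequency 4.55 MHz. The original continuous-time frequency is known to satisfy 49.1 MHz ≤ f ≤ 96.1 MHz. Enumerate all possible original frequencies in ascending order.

Frequencies that alias to 4.55 MHz are k·fs ± 4.55 MHz for integer k ≥ 0.
k=0: 4.55 MHz.
k=1: 33.15 MHz, 42.25 MHz.
k=2: 70.85 MHz, 79.95 MHz.
k=3: 108.55 MHz, 117.65 MHz.
Within [49.1 MHz, 96.1 MHz]: 70.85 MHz, 79.95 MHz.

70.85 MHz, 79.95 MHz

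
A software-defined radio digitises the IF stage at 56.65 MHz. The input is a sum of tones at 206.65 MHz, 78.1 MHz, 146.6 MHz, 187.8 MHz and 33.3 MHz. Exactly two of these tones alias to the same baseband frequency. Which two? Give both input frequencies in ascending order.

33.3 MHz, 146.6 MHz

fs/2 = 28.325 MHz.
206.65 MHz mod fs = 36.7 MHz.
36.7 MHz > fs/2 = 28.325 MHz, folds to fs − 36.7 MHz = 19.95 MHz.
78.1 MHz mod fs = 21.45 MHz.
21.45 MHz ≤ fs/2 = 28.325 MHz, appears at 21.45 MHz.
146.6 MHz mod fs = 33.3 MHz.
33.3 MHz > fs/2 = 28.325 MHz, folds to fs − 33.3 MHz = 23.35 MHz.
187.8 MHz mod fs = 17.85 MHz.
17.85 MHz ≤ fs/2 = 28.325 MHz, appears at 17.85 MHz.
33.3 MHz > fs/2 = 28.325 MHz, folds to fs − 33.3 MHz = 23.35 MHz.
33.3 MHz and 146.6 MHz both map to 23.35 MHz.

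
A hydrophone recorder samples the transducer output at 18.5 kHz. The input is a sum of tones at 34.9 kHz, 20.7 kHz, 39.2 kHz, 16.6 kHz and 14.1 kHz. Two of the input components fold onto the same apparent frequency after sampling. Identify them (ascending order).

20.7 kHz, 39.2 kHz

fs/2 = 9.25 kHz.
34.9 kHz mod fs = 16.4 kHz.
16.4 kHz > fs/2 = 9.25 kHz, folds to fs − 16.4 kHz = 2.1 kHz.
20.7 kHz mod fs = 2.2 kHz.
2.2 kHz ≤ fs/2 = 9.25 kHz, appears at 2.2 kHz.
39.2 kHz mod fs = 2.2 kHz.
2.2 kHz ≤ fs/2 = 9.25 kHz, appears at 2.2 kHz.
16.6 kHz > fs/2 = 9.25 kHz, folds to fs − 16.6 kHz = 1.9 kHz.
14.1 kHz > fs/2 = 9.25 kHz, folds to fs − 14.1 kHz = 4.4 kHz.
20.7 kHz and 39.2 kHz both map to 2.2 kHz.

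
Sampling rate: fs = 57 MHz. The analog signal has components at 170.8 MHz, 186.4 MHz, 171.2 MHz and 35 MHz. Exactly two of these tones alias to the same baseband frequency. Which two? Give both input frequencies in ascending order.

170.8 MHz, 171.2 MHz

fs/2 = 28.5 MHz.
170.8 MHz mod fs = 56.8 MHz.
56.8 MHz > fs/2 = 28.5 MHz, folds to fs − 56.8 MHz = 0.2 MHz.
186.4 MHz mod fs = 15.4 MHz.
15.4 MHz ≤ fs/2 = 28.5 MHz, appears at 15.4 MHz.
171.2 MHz mod fs = 0.2 MHz.
0.2 MHz ≤ fs/2 = 28.5 MHz, appears at 0.2 MHz.
35 MHz > fs/2 = 28.5 MHz, folds to fs − 35 MHz = 22 MHz.
170.8 MHz and 171.2 MHz both map to 0.2 MHz.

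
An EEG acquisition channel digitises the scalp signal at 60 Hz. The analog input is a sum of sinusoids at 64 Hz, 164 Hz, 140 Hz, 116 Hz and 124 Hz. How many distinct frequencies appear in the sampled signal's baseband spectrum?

fs/2 = 30 Hz.
64 Hz mod fs = 4 Hz.
4 Hz ≤ fs/2 = 30 Hz, appears at 4 Hz.
164 Hz mod fs = 44 Hz.
44 Hz > fs/2 = 30 Hz, folds to fs − 44 Hz = 16 Hz.
140 Hz mod fs = 20 Hz.
20 Hz ≤ fs/2 = 30 Hz, appears at 20 Hz.
116 Hz mod fs = 56 Hz.
56 Hz > fs/2 = 30 Hz, folds to fs − 56 Hz = 4 Hz.
124 Hz mod fs = 4 Hz.
4 Hz ≤ fs/2 = 30 Hz, appears at 4 Hz.
Distinct values: {4 Hz, 16 Hz, 20 Hz} → 3.

3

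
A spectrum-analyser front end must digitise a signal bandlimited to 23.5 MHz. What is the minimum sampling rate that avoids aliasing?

47 MHz

Nyquist rate = 2 × 23.5 MHz = 47 MHz.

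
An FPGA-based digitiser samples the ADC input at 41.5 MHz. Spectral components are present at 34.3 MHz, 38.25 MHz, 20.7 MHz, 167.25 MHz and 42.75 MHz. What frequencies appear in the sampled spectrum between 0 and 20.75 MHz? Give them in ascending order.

fs/2 = 20.75 MHz.
34.3 MHz > fs/2 = 20.75 MHz, folds to fs − 34.3 MHz = 7.2 MHz.
38.25 MHz > fs/2 = 20.75 MHz, folds to fs − 38.25 MHz = 3.25 MHz.
20.7 MHz ≤ fs/2 = 20.75 MHz, passes unchanged.
167.25 MHz mod fs = 1.25 MHz.
1.25 MHz ≤ fs/2 = 20.75 MHz, appears at 1.25 MHz.
42.75 MHz mod fs = 1.25 MHz.
1.25 MHz ≤ fs/2 = 20.75 MHz, appears at 1.25 MHz.
Distinct values: {1.25 MHz, 3.25 MHz, 7.2 MHz, 20.7 MHz}.

1.25 MHz, 3.25 MHz, 7.2 MHz, 20.7 MHz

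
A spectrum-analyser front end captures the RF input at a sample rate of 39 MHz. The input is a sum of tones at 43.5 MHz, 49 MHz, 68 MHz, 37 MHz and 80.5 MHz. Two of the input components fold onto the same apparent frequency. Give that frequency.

10 MHz

fs/2 = 19.5 MHz.
43.5 MHz mod fs = 4.5 MHz.
4.5 MHz ≤ fs/2 = 19.5 MHz, appears at 4.5 MHz.
49 MHz mod fs = 10 MHz.
10 MHz ≤ fs/2 = 19.5 MHz, appears at 10 MHz.
68 MHz mod fs = 29 MHz.
29 MHz > fs/2 = 19.5 MHz, folds to fs − 29 MHz = 10 MHz.
37 MHz > fs/2 = 19.5 MHz, folds to fs − 37 MHz = 2 MHz.
80.5 MHz mod fs = 2.5 MHz.
2.5 MHz ≤ fs/2 = 19.5 MHz, appears at 2.5 MHz.
49 MHz and 68 MHz both map to 10 MHz.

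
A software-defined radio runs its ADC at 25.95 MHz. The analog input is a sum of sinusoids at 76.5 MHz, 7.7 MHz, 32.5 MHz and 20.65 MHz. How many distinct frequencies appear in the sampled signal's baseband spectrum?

4

fs/2 = 12.975 MHz.
76.5 MHz mod fs = 24.6 MHz.
24.6 MHz > fs/2 = 12.975 MHz, folds to fs − 24.6 MHz = 1.35 MHz.
7.7 MHz ≤ fs/2 = 12.975 MHz, passes unchanged.
32.5 MHz mod fs = 6.55 MHz.
6.55 MHz ≤ fs/2 = 12.975 MHz, appears at 6.55 MHz.
20.65 MHz > fs/2 = 12.975 MHz, folds to fs − 20.65 MHz = 5.3 MHz.
Distinct values: {1.35 MHz, 5.3 MHz, 6.55 MHz, 7.7 MHz} → 4.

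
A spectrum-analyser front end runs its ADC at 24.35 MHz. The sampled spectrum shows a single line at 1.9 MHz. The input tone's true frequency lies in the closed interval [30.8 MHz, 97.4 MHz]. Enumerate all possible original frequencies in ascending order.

46.8 MHz, 50.6 MHz, 71.15 MHz, 74.95 MHz, 95.5 MHz

Frequencies that alias to 1.9 MHz are k·fs ± 1.9 MHz for integer k ≥ 0.
k=0: 1.9 MHz.
k=1: 22.45 MHz, 26.25 MHz.
k=2: 46.8 MHz, 50.6 MHz.
k=3: 71.15 MHz, 74.95 MHz.
k=4: 95.5 MHz, 99.3 MHz.
k=5: 119.85 MHz, 123.65 MHz.
Within [30.8 MHz, 97.4 MHz]: 46.8 MHz, 50.6 MHz, 71.15 MHz, 74.95 MHz, 95.5 MHz.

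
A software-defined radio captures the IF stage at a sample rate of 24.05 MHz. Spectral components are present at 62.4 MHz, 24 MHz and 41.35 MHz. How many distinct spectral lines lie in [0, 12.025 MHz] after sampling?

3

fs/2 = 12.025 MHz.
62.4 MHz mod fs = 14.3 MHz.
14.3 MHz > fs/2 = 12.025 MHz, folds to fs − 14.3 MHz = 9.75 MHz.
24 MHz > fs/2 = 12.025 MHz, folds to fs − 24 MHz = 0.05 MHz.
41.35 MHz mod fs = 17.3 MHz.
17.3 MHz > fs/2 = 12.025 MHz, folds to fs − 17.3 MHz = 6.75 MHz.
Distinct values: {0.05 MHz, 6.75 MHz, 9.75 MHz} → 3.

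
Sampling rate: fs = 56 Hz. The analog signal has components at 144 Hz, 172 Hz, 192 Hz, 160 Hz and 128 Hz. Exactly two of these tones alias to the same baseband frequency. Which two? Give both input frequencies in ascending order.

fs/2 = 28 Hz.
144 Hz mod fs = 32 Hz.
32 Hz > fs/2 = 28 Hz, folds to fs − 32 Hz = 24 Hz.
172 Hz mod fs = 4 Hz.
4 Hz ≤ fs/2 = 28 Hz, appears at 4 Hz.
192 Hz mod fs = 24 Hz.
24 Hz ≤ fs/2 = 28 Hz, appears at 24 Hz.
160 Hz mod fs = 48 Hz.
48 Hz > fs/2 = 28 Hz, folds to fs − 48 Hz = 8 Hz.
128 Hz mod fs = 16 Hz.
16 Hz ≤ fs/2 = 28 Hz, appears at 16 Hz.
144 Hz and 192 Hz both map to 24 Hz.

144 Hz, 192 Hz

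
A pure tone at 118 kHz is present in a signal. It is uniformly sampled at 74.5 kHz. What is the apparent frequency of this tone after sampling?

31 kHz

118 kHz mod fs = 43.5 kHz.
43.5 kHz > fs/2 = 37.25 kHz, folds to fs − 43.5 kHz = 31 kHz.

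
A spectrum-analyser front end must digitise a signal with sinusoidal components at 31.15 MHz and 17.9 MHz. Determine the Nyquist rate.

Highest-frequency component: 31.15 MHz.
Nyquist rate = 2 × 31.15 MHz = 62.3 MHz.

62.3 MHz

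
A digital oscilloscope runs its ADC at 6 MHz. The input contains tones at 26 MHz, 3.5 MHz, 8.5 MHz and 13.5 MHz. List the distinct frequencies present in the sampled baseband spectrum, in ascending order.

fs/2 = 3 MHz.
26 MHz mod fs = 2 MHz.
2 MHz ≤ fs/2 = 3 MHz, appears at 2 MHz.
3.5 MHz > fs/2 = 3 MHz, folds to fs − 3.5 MHz = 2.5 MHz.
8.5 MHz mod fs = 2.5 MHz.
2.5 MHz ≤ fs/2 = 3 MHz, appears at 2.5 MHz.
13.5 MHz mod fs = 1.5 MHz.
1.5 MHz ≤ fs/2 = 3 MHz, appears at 1.5 MHz.
Distinct values: {1.5 MHz, 2 MHz, 2.5 MHz}.

1.5 MHz, 2 MHz, 2.5 MHz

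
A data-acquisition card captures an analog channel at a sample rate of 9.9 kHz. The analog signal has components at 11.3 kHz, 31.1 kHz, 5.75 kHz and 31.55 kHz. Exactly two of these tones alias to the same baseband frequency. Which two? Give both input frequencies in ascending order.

fs/2 = 4.95 kHz.
11.3 kHz mod fs = 1.4 kHz.
1.4 kHz ≤ fs/2 = 4.95 kHz, appears at 1.4 kHz.
31.1 kHz mod fs = 1.4 kHz.
1.4 kHz ≤ fs/2 = 4.95 kHz, appears at 1.4 kHz.
5.75 kHz > fs/2 = 4.95 kHz, folds to fs − 5.75 kHz = 4.15 kHz.
31.55 kHz mod fs = 1.85 kHz.
1.85 kHz ≤ fs/2 = 4.95 kHz, appears at 1.85 kHz.
11.3 kHz and 31.1 kHz both map to 1.4 kHz.

11.3 kHz, 31.1 kHz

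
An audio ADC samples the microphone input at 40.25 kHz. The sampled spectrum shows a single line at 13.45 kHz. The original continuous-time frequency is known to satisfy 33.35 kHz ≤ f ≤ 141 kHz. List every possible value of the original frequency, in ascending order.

Frequencies that alias to 13.45 kHz are k·fs ± 13.45 kHz for integer k ≥ 0.
k=0: 13.45 kHz.
k=1: 26.8 kHz, 53.7 kHz.
k=2: 67.05 kHz, 93.95 kHz.
k=3: 107.3 kHz, 134.2 kHz.
k=4: 147.55 kHz, 174.45 kHz.
Within [33.35 kHz, 141 kHz]: 53.7 kHz, 67.05 kHz, 93.95 kHz, 107.3 kHz, 134.2 kHz.

53.7 kHz, 67.05 kHz, 93.95 kHz, 107.3 kHz, 134.2 kHz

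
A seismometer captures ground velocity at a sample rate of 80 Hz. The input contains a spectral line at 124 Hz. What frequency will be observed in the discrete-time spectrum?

124 Hz mod fs = 44 Hz.
44 Hz > fs/2 = 40 Hz, folds to fs − 44 Hz = 36 Hz.

36 Hz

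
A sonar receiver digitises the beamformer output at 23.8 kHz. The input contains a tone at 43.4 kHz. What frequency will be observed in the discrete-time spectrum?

4.2 kHz

43.4 kHz mod fs = 19.6 kHz.
19.6 kHz > fs/2 = 11.9 kHz, folds to fs − 19.6 kHz = 4.2 kHz.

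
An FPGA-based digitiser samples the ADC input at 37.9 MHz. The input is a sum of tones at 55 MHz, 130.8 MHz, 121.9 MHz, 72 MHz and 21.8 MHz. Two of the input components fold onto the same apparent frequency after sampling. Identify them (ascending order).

55 MHz, 130.8 MHz

fs/2 = 18.95 MHz.
55 MHz mod fs = 17.1 MHz.
17.1 MHz ≤ fs/2 = 18.95 MHz, appears at 17.1 MHz.
130.8 MHz mod fs = 17.1 MHz.
17.1 MHz ≤ fs/2 = 18.95 MHz, appears at 17.1 MHz.
121.9 MHz mod fs = 8.2 MHz.
8.2 MHz ≤ fs/2 = 18.95 MHz, appears at 8.2 MHz.
72 MHz mod fs = 34.1 MHz.
34.1 MHz > fs/2 = 18.95 MHz, folds to fs − 34.1 MHz = 3.8 MHz.
21.8 MHz > fs/2 = 18.95 MHz, folds to fs − 21.8 MHz = 16.1 MHz.
55 MHz and 130.8 MHz both map to 17.1 MHz.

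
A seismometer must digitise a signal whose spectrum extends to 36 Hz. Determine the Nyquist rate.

72 Hz

Nyquist rate = 2 × 36 Hz = 72 Hz.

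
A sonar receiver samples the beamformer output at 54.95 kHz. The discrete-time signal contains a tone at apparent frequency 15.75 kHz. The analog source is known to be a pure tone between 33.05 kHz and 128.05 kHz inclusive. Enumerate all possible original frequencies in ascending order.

Frequencies that alias to 15.75 kHz are k·fs ± 15.75 kHz for integer k ≥ 0.
k=0: 15.75 kHz.
k=1: 39.2 kHz, 70.7 kHz.
k=2: 94.15 kHz, 125.65 kHz.
k=3: 149.1 kHz, 180.6 kHz.
Within [33.05 kHz, 128.05 kHz]: 39.2 kHz, 70.7 kHz, 94.15 kHz, 125.65 kHz.

39.2 kHz, 70.7 kHz, 94.15 kHz, 125.65 kHz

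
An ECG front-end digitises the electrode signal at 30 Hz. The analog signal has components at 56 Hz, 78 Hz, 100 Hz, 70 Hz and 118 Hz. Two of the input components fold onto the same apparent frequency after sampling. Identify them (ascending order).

fs/2 = 15 Hz.
56 Hz mod fs = 26 Hz.
26 Hz > fs/2 = 15 Hz, folds to fs − 26 Hz = 4 Hz.
78 Hz mod fs = 18 Hz.
18 Hz > fs/2 = 15 Hz, folds to fs − 18 Hz = 12 Hz.
100 Hz mod fs = 10 Hz.
10 Hz ≤ fs/2 = 15 Hz, appears at 10 Hz.
70 Hz mod fs = 10 Hz.
10 Hz ≤ fs/2 = 15 Hz, appears at 10 Hz.
118 Hz mod fs = 28 Hz.
28 Hz > fs/2 = 15 Hz, folds to fs − 28 Hz = 2 Hz.
70 Hz and 100 Hz both map to 10 Hz.

70 Hz, 100 Hz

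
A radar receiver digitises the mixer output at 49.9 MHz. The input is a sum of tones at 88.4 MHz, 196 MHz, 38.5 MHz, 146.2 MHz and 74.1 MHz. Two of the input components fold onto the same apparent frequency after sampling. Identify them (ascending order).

fs/2 = 24.95 MHz.
88.4 MHz mod fs = 38.5 MHz.
38.5 MHz > fs/2 = 24.95 MHz, folds to fs − 38.5 MHz = 11.4 MHz.
196 MHz mod fs = 46.3 MHz.
46.3 MHz > fs/2 = 24.95 MHz, folds to fs − 46.3 MHz = 3.6 MHz.
38.5 MHz > fs/2 = 24.95 MHz, folds to fs − 38.5 MHz = 11.4 MHz.
146.2 MHz mod fs = 46.4 MHz.
46.4 MHz > fs/2 = 24.95 MHz, folds to fs − 46.4 MHz = 3.5 MHz.
74.1 MHz mod fs = 24.2 MHz.
24.2 MHz ≤ fs/2 = 24.95 MHz, appears at 24.2 MHz.
38.5 MHz and 88.4 MHz both map to 11.4 MHz.

38.5 MHz, 88.4 MHz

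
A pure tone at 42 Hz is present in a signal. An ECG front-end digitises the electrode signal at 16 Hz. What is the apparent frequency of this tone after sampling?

42 Hz mod fs = 10 Hz.
10 Hz > fs/2 = 8 Hz, folds to fs − 10 Hz = 6 Hz.

6 Hz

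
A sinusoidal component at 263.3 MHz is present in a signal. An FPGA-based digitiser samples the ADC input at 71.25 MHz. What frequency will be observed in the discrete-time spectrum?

263.3 MHz mod fs = 49.55 MHz.
49.55 MHz > fs/2 = 35.625 MHz, folds to fs − 49.55 MHz = 21.7 MHz.

21.7 MHz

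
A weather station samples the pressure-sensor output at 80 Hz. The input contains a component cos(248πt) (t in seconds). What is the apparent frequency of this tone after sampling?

ω = 248π rad/s → f = ω/(2π) = 124 Hz.
124 Hz mod fs = 44 Hz.
44 Hz > fs/2 = 40 Hz, folds to fs − 44 Hz = 36 Hz.

36 Hz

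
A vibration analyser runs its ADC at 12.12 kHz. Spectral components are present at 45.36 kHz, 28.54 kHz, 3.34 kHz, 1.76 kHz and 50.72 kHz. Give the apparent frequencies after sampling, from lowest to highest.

fs/2 = 6.06 kHz.
45.36 kHz mod fs = 9 kHz.
9 kHz > fs/2 = 6.06 kHz, folds to fs − 9 kHz = 3.12 kHz.
28.54 kHz mod fs = 4.3 kHz.
4.3 kHz ≤ fs/2 = 6.06 kHz, appears at 4.3 kHz.
3.34 kHz ≤ fs/2 = 6.06 kHz, passes unchanged.
1.76 kHz ≤ fs/2 = 6.06 kHz, passes unchanged.
50.72 kHz mod fs = 2.24 kHz.
2.24 kHz ≤ fs/2 = 6.06 kHz, appears at 2.24 kHz.
Distinct values: {1.76 kHz, 2.24 kHz, 3.12 kHz, 3.34 kHz, 4.3 kHz}.

1.76 kHz, 2.24 kHz, 3.12 kHz, 3.34 kHz, 4.3 kHz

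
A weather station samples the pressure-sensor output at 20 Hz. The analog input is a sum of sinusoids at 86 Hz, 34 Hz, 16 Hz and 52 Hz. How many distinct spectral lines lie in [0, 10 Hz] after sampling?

3

fs/2 = 10 Hz.
86 Hz mod fs = 6 Hz.
6 Hz ≤ fs/2 = 10 Hz, appears at 6 Hz.
34 Hz mod fs = 14 Hz.
14 Hz > fs/2 = 10 Hz, folds to fs − 14 Hz = 6 Hz.
16 Hz > fs/2 = 10 Hz, folds to fs − 16 Hz = 4 Hz.
52 Hz mod fs = 12 Hz.
12 Hz > fs/2 = 10 Hz, folds to fs − 12 Hz = 8 Hz.
Distinct values: {4 Hz, 6 Hz, 8 Hz} → 3.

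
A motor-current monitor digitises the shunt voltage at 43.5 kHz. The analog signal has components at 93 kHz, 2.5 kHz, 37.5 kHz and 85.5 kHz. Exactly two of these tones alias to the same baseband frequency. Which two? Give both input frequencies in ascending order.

37.5 kHz, 93 kHz

fs/2 = 21.75 kHz.
93 kHz mod fs = 6 kHz.
6 kHz ≤ fs/2 = 21.75 kHz, appears at 6 kHz.
2.5 kHz ≤ fs/2 = 21.75 kHz, passes unchanged.
37.5 kHz > fs/2 = 21.75 kHz, folds to fs − 37.5 kHz = 6 kHz.
85.5 kHz mod fs = 42 kHz.
42 kHz > fs/2 = 21.75 kHz, folds to fs − 42 kHz = 1.5 kHz.
37.5 kHz and 93 kHz both map to 6 kHz.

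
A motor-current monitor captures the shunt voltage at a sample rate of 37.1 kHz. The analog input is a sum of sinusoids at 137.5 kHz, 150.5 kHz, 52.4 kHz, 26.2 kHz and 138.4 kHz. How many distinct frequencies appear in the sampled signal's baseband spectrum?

4

fs/2 = 18.55 kHz.
137.5 kHz mod fs = 26.2 kHz.
26.2 kHz > fs/2 = 18.55 kHz, folds to fs − 26.2 kHz = 10.9 kHz.
150.5 kHz mod fs = 2.1 kHz.
2.1 kHz ≤ fs/2 = 18.55 kHz, appears at 2.1 kHz.
52.4 kHz mod fs = 15.3 kHz.
15.3 kHz ≤ fs/2 = 18.55 kHz, appears at 15.3 kHz.
26.2 kHz > fs/2 = 18.55 kHz, folds to fs − 26.2 kHz = 10.9 kHz.
138.4 kHz mod fs = 27.1 kHz.
27.1 kHz > fs/2 = 18.55 kHz, folds to fs − 27.1 kHz = 10 kHz.
Distinct values: {2.1 kHz, 10 kHz, 10.9 kHz, 15.3 kHz} → 4.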